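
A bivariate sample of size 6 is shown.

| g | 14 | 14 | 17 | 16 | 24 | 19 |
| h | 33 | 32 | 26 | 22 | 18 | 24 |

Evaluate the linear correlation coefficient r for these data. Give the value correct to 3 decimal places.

-0.863

n = 6, Σg = 104, Σh = 155, Σg² = 1874, Σh² = 4173, Σgh = 2592
nΣgh − ΣgΣh = 15552 − 16120 = -568
nΣg² − (Σg)² = 11244 − 10816 = 428; nΣh² − (Σh)² = 25038 − 24025 = 1013
r = -568 / √(428 × 1013) = -568 / 658.4558 ≈ -0.863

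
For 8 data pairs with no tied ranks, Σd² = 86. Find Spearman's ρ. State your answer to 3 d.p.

ρ = 1 − 6Σd² / [n(n²−1)] = 1 − 6×86 / (8×63)
  = 1 − 516/504 = 1 − 1.0238 ≈ -0.024

-0.024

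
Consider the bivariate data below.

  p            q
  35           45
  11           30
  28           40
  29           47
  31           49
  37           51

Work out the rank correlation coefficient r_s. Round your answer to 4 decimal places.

Rank p: 5, 1, 2, 3, 4, 6
Rank q: 3, 1, 2, 4, 5, 6
d = rank(p) − rank(q): 2, 0, 0, -1, -1, 0; Σd² = 6
ρ = 1 − 6Σd² / [n(n²−1)] = 1 − 6×6 / (6×35) = 1 − 36/210 ≈ 0.8286

0.8286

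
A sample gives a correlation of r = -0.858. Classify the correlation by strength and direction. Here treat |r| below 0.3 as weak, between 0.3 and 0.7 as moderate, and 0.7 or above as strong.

strong negative

r = -0.858 < 0 so the relationship is negative.
|r| = 0.858, which falls in the strong range.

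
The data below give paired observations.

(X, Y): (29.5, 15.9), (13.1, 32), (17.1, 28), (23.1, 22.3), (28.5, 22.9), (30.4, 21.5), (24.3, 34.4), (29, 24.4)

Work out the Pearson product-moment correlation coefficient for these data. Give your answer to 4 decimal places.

n = 8, ΣX = 195, ΣY = 201.4, ΣX² = 5035.78, ΣY² = 5323.48, ΣXY = 4731.95
nΣXY − ΣXΣY = 37855.6 − 39273 = -1417.4
nΣX² − (ΣX)² = 40286.24 − 38025 = 2261.24; nΣY² − (ΣY)² = 42587.84 − 40561.96 = 2025.88
r = -1417.4 / √(2261.24 × 2025.88) = -1417.4 / 2140.3273 ≈ -0.6622

-0.6622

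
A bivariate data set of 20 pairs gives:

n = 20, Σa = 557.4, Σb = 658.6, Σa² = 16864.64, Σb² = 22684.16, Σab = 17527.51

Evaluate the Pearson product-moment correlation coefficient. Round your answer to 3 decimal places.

r = (nΣab − ΣaΣb) / √[(nΣa² − (Σa)²)(nΣb² − (Σb)²)]
Numerator: 20×17527.51 − 557.4×658.6 = -16553.44
Denominator: √[(337292.8 − 310694.76)(453683.2 − 433753.96)] = √[26598.04 × 19929.24] = 23023.4386
r = -16553.44 / 23023.4386 ≈ -0.719

-0.719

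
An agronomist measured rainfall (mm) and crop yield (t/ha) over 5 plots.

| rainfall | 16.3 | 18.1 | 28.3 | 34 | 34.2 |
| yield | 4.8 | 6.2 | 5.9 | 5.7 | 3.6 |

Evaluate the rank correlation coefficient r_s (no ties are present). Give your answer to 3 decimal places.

-0.400

Rank rainfall: 1, 2, 3, 4, 5
Rank yield: 2, 5, 4, 3, 1
d = rank(rainfall) − rank(yield): -1, -3, -1, 1, 4; Σd² = 28
ρ = 1 − 6Σd² / [n(n²−1)] = 1 − 6×28 / (5×24) = 1 − 168/120 ≈ -0.400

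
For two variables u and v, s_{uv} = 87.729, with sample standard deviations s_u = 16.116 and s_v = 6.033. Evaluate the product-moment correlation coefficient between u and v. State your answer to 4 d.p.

r = Cov(u,v) / (s_u · s_v) = 87.729 / (16.116 × 6.033)
  = 87.729 / 97.2278 ≈ 0.9023

0.9023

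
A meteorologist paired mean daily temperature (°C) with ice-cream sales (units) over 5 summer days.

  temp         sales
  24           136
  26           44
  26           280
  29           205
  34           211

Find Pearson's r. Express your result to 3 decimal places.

0.326

n = 5, Σx = 139, Σy = 876, Σx² = 3925, Σy² = 185378, Σxy = 24807
nΣxy − ΣxΣy = 124035 − 121764 = 2271
nΣx² − (Σx)² = 19625 − 19321 = 304; nΣy² − (Σy)² = 926890 − 767376 = 159514
r = 2271 / √(304 × 159514) = 2271 / 6963.6381 ≈ 0.326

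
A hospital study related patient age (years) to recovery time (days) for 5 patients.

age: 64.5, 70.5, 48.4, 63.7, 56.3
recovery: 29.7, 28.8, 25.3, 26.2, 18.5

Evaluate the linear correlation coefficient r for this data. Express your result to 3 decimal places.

0.557

n = 5, Σx = 303.4, Σy = 128.5, Σx² = 18700.44, Σy² = 3380.31, Σxy = 7881.06
nΣxy − ΣxΣy = 39405.3 − 38986.9 = 418.4
nΣx² − (Σx)² = 93502.2 − 92051.56 = 1450.64; nΣy² − (Σy)² = 16901.55 − 16512.25 = 389.3
r = 418.4 / √(1450.64 × 389.3) = 418.4 / 751.4880 ≈ 0.557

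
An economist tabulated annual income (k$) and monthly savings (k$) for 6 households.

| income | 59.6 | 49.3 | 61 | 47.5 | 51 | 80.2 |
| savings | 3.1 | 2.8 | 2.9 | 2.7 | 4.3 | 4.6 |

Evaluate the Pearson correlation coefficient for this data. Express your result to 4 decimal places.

0.6133

n = 6, Σx = 348.6, Σy = 20.4, Σx² = 20992.94, Σy² = 72.8, Σxy = 1216.17
nΣxy − ΣxΣy = 7297.02 − 7111.44 = 185.58
nΣx² − (Σx)² = 125957.64 − 121521.96 = 4435.68; nΣy² − (Σy)² = 436.8 − 416.16 = 20.64
r = 185.58 / √(4435.68 × 20.64) = 185.58 / 302.5763 ≈ 0.6133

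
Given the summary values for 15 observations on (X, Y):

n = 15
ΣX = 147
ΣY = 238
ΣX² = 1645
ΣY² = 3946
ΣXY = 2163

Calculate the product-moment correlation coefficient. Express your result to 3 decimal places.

-0.909

r = (nΣXY − ΣXΣY) / √[(nΣX² − (ΣX)²)(nΣY² − (ΣY)²)]
Numerator: 15×2163 − 147×238 = -2541
Denominator: √[(24675 − 21609)(59190 − 56644)] = √[3066 × 2546] = 2793.9284
r = -2541 / 2793.9284 ≈ -0.909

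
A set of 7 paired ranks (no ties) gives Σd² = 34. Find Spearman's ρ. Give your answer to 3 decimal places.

ρ = 1 − 6Σd² / [n(n²−1)] = 1 − 6×34 / (7×48)
  = 1 − 204/336 = 1 − 0.6071 ≈ 0.393

0.393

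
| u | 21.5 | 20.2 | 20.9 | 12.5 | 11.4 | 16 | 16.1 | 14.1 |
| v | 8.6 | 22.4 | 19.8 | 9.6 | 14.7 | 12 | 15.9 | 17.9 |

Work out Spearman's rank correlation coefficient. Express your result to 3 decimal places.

Rank u: 8, 6, 7, 2, 1, 4, 5, 3
Rank v: 1, 8, 7, 2, 4, 3, 5, 6
d = rank(u) − rank(v): 7, -2, 0, 0, -3, 1, 0, -3; Σd² = 72
ρ = 1 − 6Σd² / [n(n²−1)] = 1 − 6×72 / (8×63) = 1 − 432/504 ≈ 0.143

0.143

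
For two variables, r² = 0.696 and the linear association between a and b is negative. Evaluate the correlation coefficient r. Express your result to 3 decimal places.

-0.834

|r| = √0.696 = 0.834
The association is negative, so r = −0.834.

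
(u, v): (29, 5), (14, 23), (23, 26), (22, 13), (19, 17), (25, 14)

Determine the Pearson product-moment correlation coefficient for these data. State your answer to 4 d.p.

-0.6826

n = 6, Σu = 132, Σv = 98, Σu² = 3036, Σv² = 1884, Σuv = 2024
nΣuv − ΣuΣv = 12144 − 12936 = -792
nΣu² − (Σu)² = 18216 − 17424 = 792; nΣv² − (Σv)² = 11304 − 9604 = 1700
r = -792 / √(792 × 1700) = -792 / 1160.3448 ≈ -0.6826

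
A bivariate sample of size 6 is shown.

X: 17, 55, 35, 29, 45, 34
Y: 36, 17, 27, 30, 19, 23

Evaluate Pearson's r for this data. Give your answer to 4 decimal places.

-0.9609

n = 6, ΣX = 215, ΣY = 152, ΣX² = 8561, ΣY² = 4104, ΣXY = 4999
nΣXY − ΣXΣY = 29994 − 32680 = -2686
nΣX² − (ΣX)² = 51366 − 46225 = 5141; nΣY² − (ΣY)² = 24624 − 23104 = 1520
r = -2686 / √(5141 × 1520) = -2686 / 2795.4105 ≈ -0.9609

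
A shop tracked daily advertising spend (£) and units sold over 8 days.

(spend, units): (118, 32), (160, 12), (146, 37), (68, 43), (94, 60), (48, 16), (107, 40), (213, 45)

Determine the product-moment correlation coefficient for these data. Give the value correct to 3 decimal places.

0.053

n = 8, Σx = 954, Σy = 285, Σx² = 133422, Σy² = 11867, Σxy = 34295
nΣxy − ΣxΣy = 274360 − 271890 = 2470
nΣx² − (Σx)² = 1067376 − 910116 = 157260; nΣy² − (Σy)² = 94936 − 81225 = 13711
r = 2470 / √(157260 × 13711) = 2470 / 46434.8130 ≈ 0.053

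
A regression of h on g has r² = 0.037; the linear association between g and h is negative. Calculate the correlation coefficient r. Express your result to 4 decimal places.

-0.1924

|r| = √0.037 = 0.1924
The association is negative, so r = −0.1924.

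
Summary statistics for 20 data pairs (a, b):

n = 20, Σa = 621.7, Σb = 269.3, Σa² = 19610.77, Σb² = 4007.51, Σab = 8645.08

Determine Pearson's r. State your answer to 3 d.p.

r = (nΣab − ΣaΣb) / √[(nΣa² − (Σa)²)(nΣb² − (Σb)²)]
Numerator: 20×8645.08 − 621.7×269.3 = 5477.79
Denominator: √[(392215.4 − 386510.89)(80150.2 − 72522.49)] = √[5704.51 × 7627.71] = 6596.3890
r = 5477.79 / 6596.3890 ≈ 0.830

0.830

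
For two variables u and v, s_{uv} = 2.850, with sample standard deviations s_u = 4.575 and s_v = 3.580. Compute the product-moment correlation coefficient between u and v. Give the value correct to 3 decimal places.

r = Cov(u,v) / (s_u · s_v) = 2.850 / (4.575 × 3.580)
  = 2.850 / 16.3785 ≈ 0.174

0.174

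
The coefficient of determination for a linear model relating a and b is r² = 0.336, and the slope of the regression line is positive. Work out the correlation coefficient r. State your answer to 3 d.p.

|r| = √0.336 = 0.580
The association is positive, so r = 0.580.

0.580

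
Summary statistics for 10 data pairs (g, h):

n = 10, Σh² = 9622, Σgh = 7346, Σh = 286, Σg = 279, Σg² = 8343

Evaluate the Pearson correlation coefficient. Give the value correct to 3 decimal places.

r = (nΣgh − ΣgΣh) / √[(nΣg² − (Σg)²)(nΣh² − (Σh)²)]
Numerator: 10×7346 − 279×286 = -6334
Denominator: √[(83430 − 77841)(96220 − 81796)] = √[5589 × 14424] = 8978.6266
r = -6334 / 8978.6266 ≈ -0.705

-0.705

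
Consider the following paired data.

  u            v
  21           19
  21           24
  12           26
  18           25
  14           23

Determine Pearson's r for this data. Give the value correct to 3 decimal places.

-0.575

n = 5, Σu = 86, Σv = 117, Σu² = 1546, Σv² = 2767, Σuv = 1987
nΣuv − ΣuΣv = 9935 − 10062 = -127
nΣu² − (Σu)² = 7730 − 7396 = 334; nΣv² − (Σv)² = 13835 − 13689 = 146
r = -127 / √(334 × 146) = -127 / 220.8257 ≈ -0.575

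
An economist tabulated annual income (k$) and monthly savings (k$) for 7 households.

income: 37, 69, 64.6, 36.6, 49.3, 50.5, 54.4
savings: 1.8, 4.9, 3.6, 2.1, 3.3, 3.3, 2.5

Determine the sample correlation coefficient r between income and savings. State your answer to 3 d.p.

0.888

n = 7, Σx = 361.4, Σy = 21.5, Σx² = 19582.82, Σy² = 72.65, Σxy = 1179.46
nΣxy − ΣxΣy = 8256.22 − 7770.1 = 486.12
nΣx² − (Σx)² = 137079.74 − 130609.96 = 6469.78; nΣy² − (Σy)² = 508.55 − 462.25 = 46.3
r = 486.12 / √(6469.78 × 46.3) = 486.12 / 547.3124 ≈ 0.888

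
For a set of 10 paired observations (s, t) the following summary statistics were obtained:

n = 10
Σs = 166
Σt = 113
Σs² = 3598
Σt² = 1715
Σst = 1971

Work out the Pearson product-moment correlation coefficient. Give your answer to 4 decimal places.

0.1567

r = (nΣst − ΣsΣt) / √[(nΣs² − (Σs)²)(nΣt² − (Σt)²)]
Numerator: 10×1971 − 166×113 = 952
Denominator: √[(35980 − 27556)(17150 − 12769)] = √[8424 × 4381] = 6074.9933
r = 952 / 6074.9933 ≈ 0.1567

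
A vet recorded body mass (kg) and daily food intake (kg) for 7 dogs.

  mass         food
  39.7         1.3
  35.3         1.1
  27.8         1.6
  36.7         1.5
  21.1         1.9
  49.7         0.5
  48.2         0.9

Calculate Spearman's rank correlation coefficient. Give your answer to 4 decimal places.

-0.8929

Rank mass: 5, 3, 2, 4, 1, 7, 6
Rank food: 4, 3, 6, 5, 7, 1, 2
d = rank(mass) − rank(food): 1, 0, -4, -1, -6, 6, 4; Σd² = 106
ρ = 1 − 6Σd² / [n(n²−1)] = 1 − 6×106 / (7×48) = 1 − 636/336 ≈ -0.8929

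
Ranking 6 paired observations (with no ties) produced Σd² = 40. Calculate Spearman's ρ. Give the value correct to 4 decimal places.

ρ = 1 − 6Σd² / [n(n²−1)] = 1 − 6×40 / (6×35)
  = 1 − 240/210 = 1 − 1.14286 ≈ -0.1429

-0.1429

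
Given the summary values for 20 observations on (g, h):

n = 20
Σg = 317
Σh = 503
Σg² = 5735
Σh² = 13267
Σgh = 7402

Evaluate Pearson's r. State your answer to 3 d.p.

-0.862

r = (nΣgh − ΣgΣh) / √[(nΣg² − (Σg)²)(nΣh² − (Σh)²)]
Numerator: 20×7402 − 317×503 = -11411
Denominator: √[(114700 − 100489)(265340 − 253009)] = √[14211 × 12331] = 13237.6675
r = -11411 / 13237.6675 ≈ -0.862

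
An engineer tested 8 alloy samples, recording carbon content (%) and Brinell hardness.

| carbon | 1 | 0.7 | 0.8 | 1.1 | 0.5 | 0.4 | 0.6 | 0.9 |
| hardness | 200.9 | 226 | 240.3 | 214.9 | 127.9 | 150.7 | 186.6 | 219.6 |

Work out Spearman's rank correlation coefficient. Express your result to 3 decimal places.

0.548

Rank carbon: 7, 4, 5, 8, 2, 1, 3, 6
Rank hardness: 4, 7, 8, 5, 1, 2, 3, 6
d = rank(carbon) − rank(hardness): 3, -3, -3, 3, 1, -1, 0, 0; Σd² = 38
ρ = 1 − 6Σd² / [n(n²−1)] = 1 − 6×38 / (8×63) = 1 − 228/504 ≈ 0.548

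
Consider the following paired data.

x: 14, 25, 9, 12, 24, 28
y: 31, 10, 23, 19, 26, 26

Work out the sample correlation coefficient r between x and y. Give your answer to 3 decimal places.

-0.169

n = 6, Σx = 112, Σy = 135, Σx² = 2406, Σy² = 3303, Σxy = 2471
nΣxy − ΣxΣy = 14826 − 15120 = -294
nΣx² − (Σx)² = 14436 − 12544 = 1892; nΣy² − (Σy)² = 19818 − 18225 = 1593
r = -294 / √(1892 × 1593) = -294 / 1736.0749 ≈ -0.169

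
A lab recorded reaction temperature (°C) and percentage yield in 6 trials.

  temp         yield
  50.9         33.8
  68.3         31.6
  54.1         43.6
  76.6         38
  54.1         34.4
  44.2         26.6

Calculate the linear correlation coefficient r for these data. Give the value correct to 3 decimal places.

n = 6, Σx = 348.2, Σy = 208, Σx² = 20930.52, Σy² = 7376.88, Σxy = 12185.02
nΣxy − ΣxΣy = 73110.12 − 72425.6 = 684.52
nΣx² − (Σx)² = 125583.12 − 121243.24 = 4339.88; nΣy² − (Σy)² = 44261.28 − 43264 = 997.28
r = 684.52 / √(4339.88 × 997.28) = 684.52 / 2080.4027 ≈ 0.329

0.329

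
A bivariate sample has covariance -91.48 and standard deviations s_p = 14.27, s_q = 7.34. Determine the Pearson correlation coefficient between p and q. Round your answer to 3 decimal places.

r = Cov(p,q) / (s_p · s_q) = -91.48 / (14.27 × 7.34)
  = -91.48 / 104.7418 ≈ -0.873

-0.873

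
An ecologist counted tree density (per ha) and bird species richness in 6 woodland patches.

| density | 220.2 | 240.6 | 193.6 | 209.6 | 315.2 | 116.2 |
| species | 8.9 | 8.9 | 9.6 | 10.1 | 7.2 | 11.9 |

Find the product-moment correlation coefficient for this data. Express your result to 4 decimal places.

-0.9745

n = 6, Σx = 1295.4, Σy = 56.6, Σx² = 300643, Σy² = 546.04, Σxy = 11728.86
nΣxy − ΣxΣy = 70373.16 − 73319.64 = -2946.48
nΣx² − (Σx)² = 1803858 − 1678061.16 = 125796.84; nΣy² − (Σy)² = 3276.24 − 3203.56 = 72.68
r = -2946.48 / √(125796.84 × 72.68) = -2946.48 / 3023.7252 ≈ -0.9745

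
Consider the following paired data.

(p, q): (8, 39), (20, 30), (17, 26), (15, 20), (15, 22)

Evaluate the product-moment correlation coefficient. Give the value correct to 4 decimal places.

-0.5333

n = 5, Σp = 75, Σq = 137, Σp² = 1203, Σq² = 3981, Σpq = 1984
nΣpq − ΣpΣq = 9920 − 10275 = -355
nΣp² − (Σp)² = 6015 − 5625 = 390; nΣq² − (Σq)² = 19905 − 18769 = 1136
r = -355 / √(390 × 1136) = -355 / 665.6125 ≈ -0.5333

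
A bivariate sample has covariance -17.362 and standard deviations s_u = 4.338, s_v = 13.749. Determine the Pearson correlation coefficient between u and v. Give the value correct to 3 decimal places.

-0.291

r = Cov(u,v) / (s_u · s_v) = -17.362 / (4.338 × 13.749)
  = -17.362 / 59.6432 ≈ -0.291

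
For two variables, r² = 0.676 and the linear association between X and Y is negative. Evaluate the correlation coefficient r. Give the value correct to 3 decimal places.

-0.822

|r| = √0.676 = 0.822
The association is negative, so r = −0.822.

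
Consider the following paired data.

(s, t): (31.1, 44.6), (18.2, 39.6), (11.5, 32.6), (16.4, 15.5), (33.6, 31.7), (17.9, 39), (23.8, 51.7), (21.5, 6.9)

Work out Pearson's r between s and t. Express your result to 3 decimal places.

0.242

n = 8, Σs = 174, Σt = 261.6, Σs² = 4177.72, Σt² = 10106.72, Σst = 5878.91
nΣst − ΣsΣt = 47031.28 − 45518.4 = 1512.88
nΣs² − (Σs)² = 33421.76 − 30276 = 3145.76; nΣt² − (Σt)² = 80853.76 − 68434.56 = 12419.2
r = 1512.88 / √(3145.76 × 12419.2) = 1512.88 / 6250.4258 ≈ 0.242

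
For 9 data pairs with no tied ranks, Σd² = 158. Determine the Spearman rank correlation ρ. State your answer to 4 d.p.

ρ = 1 − 6Σd² / [n(n²−1)] = 1 − 6×158 / (9×80)
  = 1 − 948/720 = 1 − 1.31667 ≈ -0.3167

-0.3167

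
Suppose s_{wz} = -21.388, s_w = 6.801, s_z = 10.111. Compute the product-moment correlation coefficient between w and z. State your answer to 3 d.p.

-0.311

r = Cov(w,z) / (s_w · s_z) = -21.388 / (6.801 × 10.111)
  = -21.388 / 68.7649 ≈ -0.311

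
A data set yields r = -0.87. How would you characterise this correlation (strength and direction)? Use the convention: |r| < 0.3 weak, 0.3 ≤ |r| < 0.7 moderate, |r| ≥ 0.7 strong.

r = -0.87 < 0 so the relationship is negative.
|r| = 0.87, which falls in the strong range.

strong negative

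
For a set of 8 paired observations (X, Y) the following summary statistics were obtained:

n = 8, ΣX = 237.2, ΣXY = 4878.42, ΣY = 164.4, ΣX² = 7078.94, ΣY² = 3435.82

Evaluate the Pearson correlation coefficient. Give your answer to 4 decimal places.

0.0771

r = (nΣXY − ΣXΣY) / √[(nΣX² − (ΣX)²)(nΣY² − (ΣY)²)]
Numerator: 8×4878.42 − 237.2×164.4 = 31.68
Denominator: √[(56631.52 − 56263.84)(27486.56 − 27027.36)] = √[367.68 × 459.2] = 410.8998
r = 31.68 / 410.8998 ≈ 0.0771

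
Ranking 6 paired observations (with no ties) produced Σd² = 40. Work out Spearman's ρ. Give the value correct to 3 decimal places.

-0.143

ρ = 1 − 6Σd² / [n(n²−1)] = 1 − 6×40 / (6×35)
  = 1 − 240/210 = 1 − 1.1429 ≈ -0.143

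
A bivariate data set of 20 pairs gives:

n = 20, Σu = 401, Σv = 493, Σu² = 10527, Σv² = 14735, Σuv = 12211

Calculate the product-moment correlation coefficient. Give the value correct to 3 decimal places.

r = (nΣuv − ΣuΣv) / √[(nΣu² − (Σu)²)(nΣv² − (Σv)²)]
Numerator: 20×12211 − 401×493 = 46527
Denominator: √[(210540 − 160801)(294700 − 243049)] = √[49739 × 51651] = 50685.9851
r = 46527 / 50685.9851 ≈ 0.918

0.918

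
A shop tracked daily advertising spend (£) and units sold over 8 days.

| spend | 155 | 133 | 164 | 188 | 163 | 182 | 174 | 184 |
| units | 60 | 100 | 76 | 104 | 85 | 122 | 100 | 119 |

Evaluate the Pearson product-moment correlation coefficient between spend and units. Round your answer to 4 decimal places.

n = 8, Σx = 1343, Σy = 766, Σx² = 227779, Σy² = 76462, Σxy = 129971
nΣxy − ΣxΣy = 1039768 − 1028738 = 11030
nΣx² − (Σx)² = 1822232 − 1803649 = 18583; nΣy² − (Σy)² = 611696 − 586756 = 24940
r = 11030 / √(18583 × 24940) = 11030 / 21528.1216 ≈ 0.5124

0.5124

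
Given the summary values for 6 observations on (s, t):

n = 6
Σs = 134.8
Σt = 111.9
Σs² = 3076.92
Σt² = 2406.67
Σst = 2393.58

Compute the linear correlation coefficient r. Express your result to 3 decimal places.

r = (nΣst − ΣsΣt) / √[(nΣs² − (Σs)²)(nΣt² − (Σt)²)]
Numerator: 6×2393.58 − 134.8×111.9 = -722.64
Denominator: √[(18461.52 − 18171.04)(14440.02 − 12521.61)] = √[290.48 × 1918.41] = 746.4983
r = -722.64 / 746.4983 ≈ -0.968

-0.968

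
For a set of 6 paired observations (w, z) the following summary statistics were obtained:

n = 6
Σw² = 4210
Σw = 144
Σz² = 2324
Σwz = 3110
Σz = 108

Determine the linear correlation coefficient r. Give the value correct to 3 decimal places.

0.968

r = (nΣwz − ΣwΣz) / √[(nΣw² − (Σw)²)(nΣz² − (Σz)²)]
Numerator: 6×3110 − 144×108 = 3108
Denominator: √[(25260 − 20736)(13944 − 11664)] = √[4524 × 2280] = 3211.6538
r = 3108 / 3211.6538 ≈ 0.968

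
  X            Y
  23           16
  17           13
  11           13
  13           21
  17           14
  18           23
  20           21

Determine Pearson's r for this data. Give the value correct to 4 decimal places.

0.1931

n = 7, ΣX = 119, ΣY = 121, ΣX² = 2121, ΣY² = 2201, ΣXY = 2077
nΣXY − ΣXΣY = 14539 − 14399 = 140
nΣX² − (ΣX)² = 14847 − 14161 = 686; nΣY² − (ΣY)² = 15407 − 14641 = 766
r = 140 / √(686 × 766) = 140 / 724.8972 ≈ 0.1931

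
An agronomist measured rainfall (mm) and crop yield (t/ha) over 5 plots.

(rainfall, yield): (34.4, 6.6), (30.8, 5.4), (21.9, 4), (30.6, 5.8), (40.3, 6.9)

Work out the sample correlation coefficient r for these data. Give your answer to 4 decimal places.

n = 5, Σx = 158, Σy = 28.7, Σx² = 5172.06, Σy² = 169.97, Σxy = 936.51
nΣxy − ΣxΣy = 4682.55 − 4534.6 = 147.95
nΣx² − (Σx)² = 25860.3 − 24964 = 896.3; nΣy² − (Σy)² = 849.85 − 823.69 = 26.16
r = 147.95 / √(896.3 × 26.16) = 147.95 / 153.1248 ≈ 0.9662

0.9662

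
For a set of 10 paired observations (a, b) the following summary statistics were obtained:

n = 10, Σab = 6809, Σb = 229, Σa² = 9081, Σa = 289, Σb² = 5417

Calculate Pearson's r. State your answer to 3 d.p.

0.538

r = (nΣab − ΣaΣb) / √[(nΣa² − (Σa)²)(nΣb² − (Σb)²)]
Numerator: 10×6809 − 289×229 = 1909
Denominator: √[(90810 − 83521)(54170 − 52441)] = √[7289 × 1729] = 3550.0255
r = 1909 / 3550.0255 ≈ 0.538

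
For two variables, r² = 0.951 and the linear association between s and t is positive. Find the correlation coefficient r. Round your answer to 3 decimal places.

|r| = √0.951 = 0.975
The association is positive, so r = 0.975.

0.975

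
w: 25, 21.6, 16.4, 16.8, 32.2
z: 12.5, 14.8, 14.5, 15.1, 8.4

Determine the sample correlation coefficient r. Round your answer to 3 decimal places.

-0.938

n = 5, Σw = 112, Σz = 65.3, Σw² = 2679.6, Σz² = 884.11, Σwz = 1394.14
nΣwz − ΣwΣz = 6970.7 − 7313.6 = -342.9
nΣw² − (Σw)² = 13398 − 12544 = 854; nΣz² − (Σz)² = 4420.55 − 4264.09 = 156.46
r = -342.9 / √(854 × 156.46) = -342.9 / 365.5364 ≈ -0.938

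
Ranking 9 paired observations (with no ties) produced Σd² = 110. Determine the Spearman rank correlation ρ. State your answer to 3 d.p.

0.083

ρ = 1 − 6Σd² / [n(n²−1)] = 1 − 6×110 / (9×80)
  = 1 − 660/720 = 1 − 0.9167 ≈ 0.083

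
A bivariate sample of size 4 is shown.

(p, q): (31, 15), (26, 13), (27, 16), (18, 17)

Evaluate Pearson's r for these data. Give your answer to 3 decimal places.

n = 4, Σp = 102, Σq = 61, Σp² = 2690, Σq² = 939, Σpq = 1541
nΣpq − ΣpΣq = 6164 − 6222 = -58
nΣp² − (Σp)² = 10760 − 10404 = 356; nΣq² − (Σq)² = 3756 − 3721 = 35
r = -58 / √(356 × 35) = -58 / 111.6244 ≈ -0.520

-0.520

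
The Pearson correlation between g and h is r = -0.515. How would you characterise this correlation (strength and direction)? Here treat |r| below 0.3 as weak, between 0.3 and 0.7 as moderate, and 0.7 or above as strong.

r = -0.515 < 0 so the relationship is negative.
|r| = 0.515, which falls in the moderate range.

moderate negative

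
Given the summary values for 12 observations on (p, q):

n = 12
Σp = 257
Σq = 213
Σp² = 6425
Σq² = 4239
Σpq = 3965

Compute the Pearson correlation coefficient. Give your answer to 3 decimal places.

-0.919

r = (nΣpq − ΣpΣq) / √[(nΣp² − (Σp)²)(nΣq² − (Σq)²)]
Numerator: 12×3965 − 257×213 = -7161
Denominator: √[(77100 − 66049)(50868 − 45369)] = √[11051 × 5499] = 7795.4762
r = -7161 / 7795.4762 ≈ -0.919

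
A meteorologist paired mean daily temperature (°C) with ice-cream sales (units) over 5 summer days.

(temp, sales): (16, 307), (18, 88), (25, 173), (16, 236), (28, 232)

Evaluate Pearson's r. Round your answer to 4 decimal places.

-0.1369

n = 5, Σx = 103, Σy = 1036, Σx² = 2245, Σy² = 241442, Σxy = 21093
nΣxy − ΣxΣy = 105465 − 106708 = -1243
nΣx² − (Σx)² = 11225 − 10609 = 616; nΣy² − (Σy)² = 1207210 − 1073296 = 133914
r = -1243 / √(616 × 133914) = -1243 / 9082.4569 ≈ -0.1369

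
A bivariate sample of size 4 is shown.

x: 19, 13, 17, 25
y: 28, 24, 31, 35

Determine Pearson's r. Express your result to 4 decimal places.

0.9023

n = 4, Σx = 74, Σy = 118, Σx² = 1444, Σy² = 3546, Σxy = 2246
nΣxy − ΣxΣy = 8984 − 8732 = 252
nΣx² − (Σx)² = 5776 − 5476 = 300; nΣy² − (Σy)² = 14184 − 13924 = 260
r = 252 / √(300 × 260) = 252 / 279.2848 ≈ 0.9023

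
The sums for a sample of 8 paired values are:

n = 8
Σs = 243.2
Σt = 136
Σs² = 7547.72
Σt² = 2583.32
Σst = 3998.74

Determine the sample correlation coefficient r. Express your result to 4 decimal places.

r = (nΣst − ΣsΣt) / √[(nΣs² − (Σs)²)(nΣt² − (Σt)²)]
Numerator: 8×3998.74 − 243.2×136 = -1085.28
Denominator: √[(60381.76 − 59146.24)(20666.56 − 18496)] = √[1235.52 × 2170.56] = 1637.6112
r = -1085.28 / 1637.6112 ≈ -0.6627

-0.6627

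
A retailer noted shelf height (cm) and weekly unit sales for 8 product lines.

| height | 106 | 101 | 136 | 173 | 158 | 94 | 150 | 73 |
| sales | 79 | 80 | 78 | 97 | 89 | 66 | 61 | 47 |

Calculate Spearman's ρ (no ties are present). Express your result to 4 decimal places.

0.6667

Rank height: 4, 3, 5, 8, 7, 2, 6, 1
Rank sales: 5, 6, 4, 8, 7, 3, 2, 1
d = rank(height) − rank(sales): -1, -3, 1, 0, 0, -1, 4, 0; Σd² = 28
ρ = 1 − 6Σd² / [n(n²−1)] = 1 − 6×28 / (8×63) = 1 − 168/504 ≈ 0.6667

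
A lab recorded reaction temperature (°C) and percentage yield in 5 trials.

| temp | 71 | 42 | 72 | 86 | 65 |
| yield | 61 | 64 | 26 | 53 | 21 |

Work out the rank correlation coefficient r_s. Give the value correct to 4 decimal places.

Rank temp: 3, 1, 4, 5, 2
Rank yield: 4, 5, 2, 3, 1
d = rank(temp) − rank(yield): -1, -4, 2, 2, 1; Σd² = 26
ρ = 1 − 6Σd² / [n(n²−1)] = 1 − 6×26 / (5×24) = 1 − 156/120 ≈ -0.3000

-0.3000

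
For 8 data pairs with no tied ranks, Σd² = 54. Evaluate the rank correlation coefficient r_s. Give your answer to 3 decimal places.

ρ = 1 − 6Σd² / [n(n²−1)] = 1 − 6×54 / (8×63)
  = 1 − 324/504 = 1 − 0.6429 ≈ 0.357

0.357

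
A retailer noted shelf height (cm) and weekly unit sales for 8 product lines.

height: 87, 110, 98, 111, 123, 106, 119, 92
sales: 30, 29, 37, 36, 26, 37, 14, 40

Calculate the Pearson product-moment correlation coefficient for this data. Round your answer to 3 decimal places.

-0.595

n = 8, Σx = 846, Σy = 249, Σx² = 90584, Σy² = 8247, Σxy = 25888
nΣxy − ΣxΣy = 207104 − 210654 = -3550
nΣx² − (Σx)² = 724672 − 715716 = 8956; nΣy² − (Σy)² = 65976 − 62001 = 3975
r = -3550 / √(8956 × 3975) = -3550 / 5966.5819 ≈ -0.595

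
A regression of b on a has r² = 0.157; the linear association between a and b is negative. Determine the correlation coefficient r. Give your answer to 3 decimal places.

-0.396

|r| = √0.157 = 0.396
The association is negative, so r = −0.396.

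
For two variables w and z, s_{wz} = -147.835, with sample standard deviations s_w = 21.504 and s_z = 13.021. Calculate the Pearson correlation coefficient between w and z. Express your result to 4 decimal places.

-0.5280

r = Cov(w,z) / (s_w · s_z) = -147.835 / (21.504 × 13.021)
  = -147.835 / 280.0036 ≈ -0.5280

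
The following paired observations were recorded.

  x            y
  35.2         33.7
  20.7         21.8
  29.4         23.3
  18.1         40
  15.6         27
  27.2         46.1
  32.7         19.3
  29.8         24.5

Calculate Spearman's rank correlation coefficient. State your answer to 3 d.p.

Rank x: 8, 3, 5, 2, 1, 4, 7, 6
Rank y: 6, 2, 3, 7, 5, 8, 1, 4
d = rank(x) − rank(y): 2, 1, 2, -5, -4, -4, 6, 2; Σd² = 106
ρ = 1 − 6Σd² / [n(n²−1)] = 1 − 6×106 / (8×63) = 1 − 636/504 ≈ -0.262

-0.262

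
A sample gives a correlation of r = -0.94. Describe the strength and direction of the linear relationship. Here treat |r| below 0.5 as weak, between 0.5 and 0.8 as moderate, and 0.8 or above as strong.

r = -0.94 < 0 so the relationship is negative.
|r| = 0.94, which falls in the strong range.

strong negative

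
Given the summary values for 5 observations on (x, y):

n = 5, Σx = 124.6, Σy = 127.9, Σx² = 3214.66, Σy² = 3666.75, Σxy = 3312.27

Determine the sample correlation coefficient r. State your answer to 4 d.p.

r = (nΣxy − ΣxΣy) / √[(nΣx² − (Σx)²)(nΣy² − (Σy)²)]
Numerator: 5×3312.27 − 124.6×127.9 = 625.01
Denominator: √[(16073.3 − 15525.16)(18333.75 − 16358.41)] = √[548.14 × 1975.34] = 1040.5589
r = 625.01 / 1040.5589 ≈ 0.6006

0.6006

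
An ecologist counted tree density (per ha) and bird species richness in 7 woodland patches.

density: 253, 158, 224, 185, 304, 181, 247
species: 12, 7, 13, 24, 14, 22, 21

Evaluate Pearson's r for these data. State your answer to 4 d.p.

n = 7, Σx = 1552, Σy = 113, Σx² = 359560, Σy² = 2059, Σxy = 24919
nΣxy − ΣxΣy = 174433 − 175376 = -943
nΣx² − (Σx)² = 2516920 − 2408704 = 108216; nΣy² − (Σy)² = 14413 − 12769 = 1644
r = -943 / √(108216 × 1644) = -943 / 13338.1822 ≈ -0.0707

-0.0707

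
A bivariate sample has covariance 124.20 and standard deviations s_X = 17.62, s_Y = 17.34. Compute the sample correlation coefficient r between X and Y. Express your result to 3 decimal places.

r = Cov(X,Y) / (s_X · s_Y) = 124.20 / (17.62 × 17.34)
  = 124.20 / 305.5308 ≈ 0.407

0.407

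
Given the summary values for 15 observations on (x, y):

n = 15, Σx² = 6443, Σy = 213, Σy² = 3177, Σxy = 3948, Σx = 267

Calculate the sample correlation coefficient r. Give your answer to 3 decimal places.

0.309

r = (nΣxy − ΣxΣy) / √[(nΣx² − (Σx)²)(nΣy² − (Σy)²)]
Numerator: 15×3948 − 267×213 = 2349
Denominator: √[(96645 − 71289)(47655 − 45369)] = √[25356 × 2286] = 7613.3971
r = 2349 / 7613.3971 ≈ 0.309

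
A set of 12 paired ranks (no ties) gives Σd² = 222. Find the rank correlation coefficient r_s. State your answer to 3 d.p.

0.224

ρ = 1 − 6Σd² / [n(n²−1)] = 1 − 6×222 / (12×143)
  = 1 − 1332/1716 = 1 − 0.7762 ≈ 0.224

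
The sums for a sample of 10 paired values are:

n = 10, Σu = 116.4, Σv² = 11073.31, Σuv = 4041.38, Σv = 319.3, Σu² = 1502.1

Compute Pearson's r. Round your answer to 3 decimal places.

0.903

r = (nΣuv − ΣuΣv) / √[(nΣu² − (Σu)²)(nΣv² − (Σv)²)]
Numerator: 10×4041.38 − 116.4×319.3 = 3247.28
Denominator: √[(15021 − 13548.96)(110733.1 − 101952.49)] = √[1472.04 × 8780.61] = 3595.1925
r = 3247.28 / 3595.1925 ≈ 0.903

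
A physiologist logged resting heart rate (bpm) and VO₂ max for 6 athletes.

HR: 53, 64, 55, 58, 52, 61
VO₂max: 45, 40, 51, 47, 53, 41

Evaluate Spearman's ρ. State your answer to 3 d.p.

-0.829

Rank HR: 2, 6, 3, 4, 1, 5
Rank VO₂max: 3, 1, 5, 4, 6, 2
d = rank(HR) − rank(VO₂max): -1, 5, -2, 0, -5, 3; Σd² = 64
ρ = 1 − 6Σd² / [n(n²−1)] = 1 − 6×64 / (6×35) = 1 − 384/210 ≈ -0.829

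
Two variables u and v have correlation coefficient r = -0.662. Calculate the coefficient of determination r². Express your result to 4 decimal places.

r² = (-0.662)² = 0.4382

0.4382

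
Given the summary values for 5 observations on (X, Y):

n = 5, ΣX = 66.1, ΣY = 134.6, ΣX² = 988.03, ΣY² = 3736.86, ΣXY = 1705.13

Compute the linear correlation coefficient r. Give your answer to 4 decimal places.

-0.6527

r = (nΣXY − ΣXΣY) / √[(nΣX² − (ΣX)²)(nΣY² − (ΣY)²)]
Numerator: 5×1705.13 − 66.1×134.6 = -371.41
Denominator: √[(4940.15 − 4369.21)(18684.3 − 18117.16)] = √[570.94 × 567.14] = 569.0368
r = -371.41 / 569.0368 ≈ -0.6527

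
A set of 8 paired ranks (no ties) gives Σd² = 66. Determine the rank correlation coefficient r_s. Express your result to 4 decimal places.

0.2143

ρ = 1 − 6Σd² / [n(n²−1)] = 1 − 6×66 / (8×63)
  = 1 − 396/504 = 1 − 0.78571 ≈ 0.2143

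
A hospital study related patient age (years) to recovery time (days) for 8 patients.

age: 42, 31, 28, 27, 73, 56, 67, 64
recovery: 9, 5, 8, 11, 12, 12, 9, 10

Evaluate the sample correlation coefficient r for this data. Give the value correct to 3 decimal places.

0.519

n = 8, Σx = 388, Σy = 76, Σx² = 21288, Σy² = 760, Σxy = 3845
nΣxy − ΣxΣy = 30760 − 29488 = 1272
nΣx² − (Σx)² = 170304 − 150544 = 19760; nΣy² − (Σy)² = 6080 − 5776 = 304
r = 1272 / √(19760 × 304) = 1272 / 2450.9264 ≈ 0.519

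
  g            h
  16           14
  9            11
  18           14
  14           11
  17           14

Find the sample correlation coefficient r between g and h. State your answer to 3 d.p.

0.845

n = 5, Σg = 74, Σh = 64, Σg² = 1146, Σh² = 830, Σgh = 967
nΣgh − ΣgΣh = 4835 − 4736 = 99
nΣg² − (Σg)² = 5730 − 5476 = 254; nΣh² − (Σh)² = 4150 − 4096 = 54
r = 99 / √(254 × 54) = 99 / 117.1153 ≈ 0.845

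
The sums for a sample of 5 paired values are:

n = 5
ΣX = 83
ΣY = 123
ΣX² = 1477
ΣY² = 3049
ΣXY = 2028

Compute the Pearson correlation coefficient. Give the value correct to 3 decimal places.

r = (nΣXY − ΣXΣY) / √[(nΣX² − (ΣX)²)(nΣY² − (ΣY)²)]
Numerator: 5×2028 − 83×123 = -69
Denominator: √[(7385 − 6889)(15245 − 15129)] = √[496 × 116] = 239.8666
r = -69 / 239.8666 ≈ -0.288

-0.288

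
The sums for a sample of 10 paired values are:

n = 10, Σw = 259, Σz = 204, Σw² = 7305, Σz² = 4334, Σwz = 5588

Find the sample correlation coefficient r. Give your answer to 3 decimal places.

0.949

r = (nΣwz − ΣwΣz) / √[(nΣw² − (Σw)²)(nΣz² − (Σz)²)]
Numerator: 10×5588 − 259×204 = 3044
Denominator: √[(73050 − 67081)(43340 − 41616)] = √[5969 × 1724] = 3207.8896
r = 3044 / 3207.8896 ≈ 0.949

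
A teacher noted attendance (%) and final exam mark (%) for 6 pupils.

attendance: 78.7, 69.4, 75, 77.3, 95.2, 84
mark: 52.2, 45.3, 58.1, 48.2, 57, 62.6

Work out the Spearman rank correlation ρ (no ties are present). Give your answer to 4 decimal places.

0.5429

Rank attendance: 4, 1, 2, 3, 6, 5
Rank mark: 3, 1, 5, 2, 4, 6
d = rank(attendance) − rank(mark): 1, 0, -3, 1, 2, -1; Σd² = 16
ρ = 1 − 6Σd² / [n(n²−1)] = 1 − 6×16 / (6×35) = 1 − 96/210 ≈ 0.5429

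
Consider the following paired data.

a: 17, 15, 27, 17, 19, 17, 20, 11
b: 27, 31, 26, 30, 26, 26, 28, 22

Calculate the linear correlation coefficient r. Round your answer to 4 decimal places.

0.1460

n = 8, Σa = 143, Σb = 216, Σa² = 2703, Σb² = 5886, Σab = 3874
nΣab − ΣaΣb = 30992 − 30888 = 104
nΣa² − (Σa)² = 21624 − 20449 = 1175; nΣb² − (Σb)² = 47088 − 46656 = 432
r = 104 / √(1175 × 432) = 104 / 712.4605 ≈ 0.1460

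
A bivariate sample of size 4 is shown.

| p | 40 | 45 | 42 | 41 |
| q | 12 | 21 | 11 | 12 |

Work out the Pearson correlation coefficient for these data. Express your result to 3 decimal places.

0.888

n = 4, Σp = 168, Σq = 56, Σp² = 7070, Σq² = 850, Σpq = 2379
nΣpq − ΣpΣq = 9516 − 9408 = 108
nΣp² − (Σp)² = 28280 − 28224 = 56; nΣq² − (Σq)² = 3400 − 3136 = 264
r = 108 / √(56 × 264) = 108 / 121.5895 ≈ 0.888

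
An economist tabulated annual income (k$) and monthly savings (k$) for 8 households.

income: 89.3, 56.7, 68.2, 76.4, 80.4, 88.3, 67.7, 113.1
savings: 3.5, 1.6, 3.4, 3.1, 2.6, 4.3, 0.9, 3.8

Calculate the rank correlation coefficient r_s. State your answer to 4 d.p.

Rank income: 7, 1, 3, 4, 5, 6, 2, 8
Rank savings: 6, 2, 5, 4, 3, 8, 1, 7
d = rank(income) − rank(savings): 1, -1, -2, 0, 2, -2, 1, 1; Σd² = 16
ρ = 1 − 6Σd² / [n(n²−1)] = 1 − 6×16 / (8×63) = 1 − 96/504 ≈ 0.8095

0.8095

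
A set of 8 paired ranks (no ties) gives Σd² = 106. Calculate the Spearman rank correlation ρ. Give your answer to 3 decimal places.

-0.262

ρ = 1 − 6Σd² / [n(n²−1)] = 1 − 6×106 / (8×63)
  = 1 − 636/504 = 1 − 1.2619 ≈ -0.262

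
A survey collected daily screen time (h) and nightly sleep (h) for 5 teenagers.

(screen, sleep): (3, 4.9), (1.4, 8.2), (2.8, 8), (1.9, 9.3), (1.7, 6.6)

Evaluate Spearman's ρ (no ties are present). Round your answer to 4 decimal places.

-0.5000

Rank screen: 5, 1, 4, 3, 2
Rank sleep: 1, 4, 3, 5, 2
d = rank(screen) − rank(sleep): 4, -3, 1, -2, 0; Σd² = 30
ρ = 1 − 6Σd² / [n(n²−1)] = 1 − 6×30 / (5×24) = 1 − 180/120 ≈ -0.5000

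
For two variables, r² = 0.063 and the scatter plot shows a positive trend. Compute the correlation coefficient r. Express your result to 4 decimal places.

|r| = √0.063 = 0.2510
The association is positive, so r = 0.2510.

0.2510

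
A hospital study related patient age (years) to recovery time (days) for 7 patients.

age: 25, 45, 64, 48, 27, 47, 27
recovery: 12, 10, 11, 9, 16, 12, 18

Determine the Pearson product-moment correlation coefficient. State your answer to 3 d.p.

n = 7, Σx = 283, Σy = 88, Σx² = 12717, Σy² = 1170, Σxy = 3368
nΣxy − ΣxΣy = 23576 − 24904 = -1328
nΣx² − (Σx)² = 89019 − 80089 = 8930; nΣy² − (Σy)² = 8190 − 7744 = 446
r = -1328 / √(8930 × 446) = -1328 / 1995.6904 ≈ -0.665

-0.665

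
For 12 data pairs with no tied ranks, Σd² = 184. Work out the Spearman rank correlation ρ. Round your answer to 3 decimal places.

ρ = 1 − 6Σd² / [n(n²−1)] = 1 − 6×184 / (12×143)
  = 1 − 1104/1716 = 1 − 0.6434 ≈ 0.357

0.357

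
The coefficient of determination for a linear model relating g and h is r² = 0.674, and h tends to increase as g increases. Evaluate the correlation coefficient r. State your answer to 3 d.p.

0.821

|r| = √0.674 = 0.821
The association is positive, so r = 0.821.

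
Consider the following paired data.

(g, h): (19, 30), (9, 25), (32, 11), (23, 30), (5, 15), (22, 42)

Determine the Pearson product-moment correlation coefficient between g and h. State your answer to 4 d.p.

n = 6, Σg = 110, Σh = 153, Σg² = 2504, Σh² = 4535, Σgh = 2836
nΣgh − ΣgΣh = 17016 − 16830 = 186
nΣg² − (Σg)² = 15024 − 12100 = 2924; nΣh² − (Σh)² = 27210 − 23409 = 3801
r = 186 / √(2924 × 3801) = 186 / 3333.7852 ≈ 0.0558

0.0558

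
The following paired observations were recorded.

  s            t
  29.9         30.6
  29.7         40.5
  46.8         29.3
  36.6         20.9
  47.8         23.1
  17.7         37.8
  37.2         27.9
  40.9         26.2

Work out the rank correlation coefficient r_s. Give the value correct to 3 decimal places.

-0.667

Rank s: 3, 2, 7, 4, 8, 1, 5, 6
Rank t: 6, 8, 5, 1, 2, 7, 4, 3
d = rank(s) − rank(t): -3, -6, 2, 3, 6, -6, 1, 3; Σd² = 140
ρ = 1 − 6Σd² / [n(n²−1)] = 1 − 6×140 / (8×63) = 1 − 840/504 ≈ -0.667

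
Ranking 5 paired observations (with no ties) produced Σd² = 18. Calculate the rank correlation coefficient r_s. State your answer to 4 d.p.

0.1000

ρ = 1 − 6Σd² / [n(n²−1)] = 1 − 6×18 / (5×24)
  = 1 − 108/120 = 1 − 0.90000 ≈ 0.1000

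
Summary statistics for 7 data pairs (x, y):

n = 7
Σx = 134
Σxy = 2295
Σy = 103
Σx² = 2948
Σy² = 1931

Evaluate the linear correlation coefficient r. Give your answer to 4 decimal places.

r = (nΣxy − ΣxΣy) / √[(nΣx² − (Σx)²)(nΣy² − (Σy)²)]
Numerator: 7×2295 − 134×103 = 2263
Denominator: √[(20636 − 17956)(13517 − 10609)] = √[2680 × 2908] = 2791.6733
r = 2263 / 2791.6733 ≈ 0.8106

0.8106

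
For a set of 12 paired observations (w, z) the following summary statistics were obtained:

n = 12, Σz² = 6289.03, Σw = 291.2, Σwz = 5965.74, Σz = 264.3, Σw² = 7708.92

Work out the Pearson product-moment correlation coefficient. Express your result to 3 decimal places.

r = (nΣwz − ΣwΣz) / √[(nΣw² − (Σw)²)(nΣz² − (Σz)²)]
Numerator: 12×5965.74 − 291.2×264.3 = -5375.28
Denominator: √[(92507.04 − 84797.44)(75468.36 − 69854.49)] = √[7709.6 × 5613.87] = 6578.8063
r = -5375.28 / 6578.8063 ≈ -0.817

-0.817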